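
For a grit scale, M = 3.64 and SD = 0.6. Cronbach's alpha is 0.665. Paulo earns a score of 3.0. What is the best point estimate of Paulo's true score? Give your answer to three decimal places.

Kelley's formula gives T̂ = 0.665·3.0 + 0.335·3.64 = 1.9950 + 1.21940 = 3.2144.

3.214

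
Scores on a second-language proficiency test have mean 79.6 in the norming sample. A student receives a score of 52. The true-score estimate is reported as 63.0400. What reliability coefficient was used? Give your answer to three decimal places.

0.600

T̂ = ρX + (1 − ρ)μ  ⇒  T̂ − μ = ρ(X − μ)
ρ = (T̂ − μ)/(X − μ) = (63.0400 − 79.6) / (52 − 79.6) = -16.5600 / -27.6 = 0.60000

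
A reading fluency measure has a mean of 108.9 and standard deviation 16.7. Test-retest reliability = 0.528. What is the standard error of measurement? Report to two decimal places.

SEM = SD · √(1 − ρ) = 16.7 × √0.472 = 16.7 × 0.6870 = 11.473

11.47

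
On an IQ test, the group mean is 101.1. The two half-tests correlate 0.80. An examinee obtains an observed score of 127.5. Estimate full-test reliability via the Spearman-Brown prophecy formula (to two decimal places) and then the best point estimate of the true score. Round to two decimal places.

124.60

Spearman-Brown: ρ = 2r/(1 + r) = 2(0.80)/(1 + 0.80) = 1.600/1.80 = 0.8889 → 0.89
Kelley's formula gives T̂ = 0.89·127.5 + 0.11·101.1 = 113.475 + 11.121 = 124.596.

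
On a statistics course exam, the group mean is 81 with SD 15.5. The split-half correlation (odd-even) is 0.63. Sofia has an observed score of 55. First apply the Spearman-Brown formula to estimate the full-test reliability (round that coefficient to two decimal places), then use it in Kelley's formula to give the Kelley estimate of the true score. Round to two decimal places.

Spearman-Brown: ρ = 2r/(1 + r) = 2(0.63)/(1 + 0.63) = 1.260/1.63 = 0.7730 → 0.77
T̂ = 0.77(55) + 0.23(81) = 42.35 + 18.63 = 60.980 → 60.98

60.98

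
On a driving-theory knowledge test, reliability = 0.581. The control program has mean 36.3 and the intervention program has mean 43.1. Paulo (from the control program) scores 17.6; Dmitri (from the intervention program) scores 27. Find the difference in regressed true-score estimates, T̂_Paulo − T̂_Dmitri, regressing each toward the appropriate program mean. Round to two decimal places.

T̂_Paulo = 0.581(17.6) + 0.419(36.3) = 25.4353
T̂_Dmitri = 0.581(27) + 0.419(43.1) = 33.7459
Difference = 25.4353 − 33.7459 = -8.3106

-8.31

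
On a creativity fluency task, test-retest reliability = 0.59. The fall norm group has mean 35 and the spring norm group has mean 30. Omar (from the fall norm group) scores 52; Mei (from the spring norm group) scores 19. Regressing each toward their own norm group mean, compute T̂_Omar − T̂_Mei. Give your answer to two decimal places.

T̂_Omar = 0.59(52) + 0.41(35) = 45.0300
T̂_Mei = 0.59(19) + 0.41(30) = 23.5100
Difference = 45.0300 − 23.5100 = 21.5200

21.52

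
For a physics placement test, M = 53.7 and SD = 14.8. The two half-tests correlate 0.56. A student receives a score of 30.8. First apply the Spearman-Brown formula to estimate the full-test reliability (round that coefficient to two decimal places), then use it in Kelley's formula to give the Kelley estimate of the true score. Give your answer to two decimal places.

37.21

Spearman-Brown: ρ = 2r/(1 + r) = 2(0.56)/(1 + 0.56) = 1.120/1.56 = 0.7179 → 0.72
T̂ = 0.72(30.8) + 0.28(53.7) = 22.176 + 15.036 = 37.212 → 37.21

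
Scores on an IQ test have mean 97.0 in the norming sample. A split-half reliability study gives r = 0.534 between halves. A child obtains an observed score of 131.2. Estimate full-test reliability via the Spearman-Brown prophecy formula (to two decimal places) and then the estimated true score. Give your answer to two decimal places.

Spearman-Brown: ρ = 2r/(1 + r) = 2(0.534)/(1 + 0.534) = 1.0680/1.534 = 0.6962 → 0.70
T̂ = ρX + (1 − ρ)μ
  = 0.70 × 131.2 + 0.30 × 97.0
  = 91.840 + 29.100
  = 120.940
  ≈ 120.94

120.94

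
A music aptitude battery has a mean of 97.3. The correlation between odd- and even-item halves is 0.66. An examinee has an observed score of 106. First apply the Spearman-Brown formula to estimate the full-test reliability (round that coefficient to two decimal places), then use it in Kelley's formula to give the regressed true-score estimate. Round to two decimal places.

104.26

Spearman-Brown: ρ = 2r/(1 + r) = 2(0.66)/(1 + 0.66) = 1.320/1.66 = 0.7952 → 0.80
Weight the observed score by reliability and the mean by (1 − reliability): T̂ = 0.80·106 + 0.20·97.3 = 84.80 + 19.460 = 104.260.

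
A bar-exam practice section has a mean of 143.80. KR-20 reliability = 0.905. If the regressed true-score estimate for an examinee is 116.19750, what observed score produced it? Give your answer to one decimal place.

113.3

T̂ = ρX + (1 − ρ)μ  ⇒  X = (T̂ − (1 − ρ)μ) / ρ
X = (116.19750 − 0.095 × 143.80) / 0.905 = (116.19750 − 13.66100) / 0.905 = 102.53650 / 0.905 = 113.300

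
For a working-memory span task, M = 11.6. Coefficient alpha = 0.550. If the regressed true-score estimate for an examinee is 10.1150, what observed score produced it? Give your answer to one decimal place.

T̂ = ρX + (1 − ρ)μ  ⇒  X = (T̂ − (1 − ρ)μ) / ρ
X = (10.1150 − 0.450 × 11.6) / 0.550 = (10.1150 − 5.2200) / 0.550 = 4.8950 / 0.550 = 8.900

8.9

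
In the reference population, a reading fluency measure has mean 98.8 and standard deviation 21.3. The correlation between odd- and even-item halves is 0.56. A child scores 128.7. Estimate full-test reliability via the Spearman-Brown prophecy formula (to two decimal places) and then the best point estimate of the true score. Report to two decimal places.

120.33

Spearman-Brown: ρ = 2r/(1 + r) = 2(0.56)/(1 + 0.56) = 1.120/1.56 = 0.7179 → 0.72
Weight the observed score by reliability and the mean by (1 − reliability): T̂ = 0.72·128.7 + 0.28·98.8 = 92.664 + 27.664 = 120.328.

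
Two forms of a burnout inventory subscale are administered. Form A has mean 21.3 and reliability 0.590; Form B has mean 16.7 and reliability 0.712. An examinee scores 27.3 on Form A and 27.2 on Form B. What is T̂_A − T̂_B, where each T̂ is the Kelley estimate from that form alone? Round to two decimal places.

T̂_A = 0.590(27.3) + 0.410(21.3) = 24.8400
T̂_B = 0.712(27.2) + 0.288(16.7) = 24.1760
T̂_A − T̂_B = 0.6640

0.66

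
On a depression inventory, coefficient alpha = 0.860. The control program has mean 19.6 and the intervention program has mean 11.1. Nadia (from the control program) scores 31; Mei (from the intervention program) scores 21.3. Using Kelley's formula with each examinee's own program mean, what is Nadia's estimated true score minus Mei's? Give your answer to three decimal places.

9.532

T̂_Nadia = 0.860(31) + 0.140(19.6) = 29.40400
T̂_Mei = 0.860(21.3) + 0.140(11.1) = 19.87200
Difference = 29.40400 − 19.87200 = 9.53200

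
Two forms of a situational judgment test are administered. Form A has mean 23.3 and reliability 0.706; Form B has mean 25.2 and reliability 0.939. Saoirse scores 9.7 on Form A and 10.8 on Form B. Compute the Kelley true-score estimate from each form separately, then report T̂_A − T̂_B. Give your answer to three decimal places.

T̂_A = 0.706(9.7) + 0.294(23.3) = 13.69840
T̂_B = 0.939(10.8) + 0.061(25.2) = 11.67840
T̂_A − T̂_B = 2.02000

2.020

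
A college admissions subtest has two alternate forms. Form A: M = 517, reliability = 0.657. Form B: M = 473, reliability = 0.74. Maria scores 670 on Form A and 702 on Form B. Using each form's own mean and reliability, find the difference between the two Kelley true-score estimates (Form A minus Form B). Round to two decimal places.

T̂_A = 0.657(670) + 0.343(517) = 617.5210
T̂_B = 0.74(702) + 0.26(473) = 642.4600
T̂_A − T̂_B = -24.9390

-24.94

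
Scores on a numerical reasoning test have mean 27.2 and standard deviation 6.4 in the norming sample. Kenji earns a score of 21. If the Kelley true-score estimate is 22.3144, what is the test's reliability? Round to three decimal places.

T̂ = ρX + (1 − ρ)μ  ⇒  T̂ − μ = ρ(X − μ)
ρ = (T̂ − μ)/(X − μ) = (22.3144 − 27.2) / (21 − 27.2) = -4.8856 / -6.2 = 0.78800

0.788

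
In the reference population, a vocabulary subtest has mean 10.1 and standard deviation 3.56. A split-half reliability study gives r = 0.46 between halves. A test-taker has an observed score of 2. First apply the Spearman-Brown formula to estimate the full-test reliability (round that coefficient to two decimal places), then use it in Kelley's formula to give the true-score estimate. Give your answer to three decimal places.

4.997

Spearman-Brown: ρ = 2r/(1 + r) = 2(0.46)/(1 + 0.46) = 0.920/1.46 = 0.6301 → 0.63
T̂ = ρX + (1 − ρ)μ
  = 0.63 × 2 + 0.37 × 10.1
  = 1.26 + 3.737
  = 4.9970
  ≈ 4.997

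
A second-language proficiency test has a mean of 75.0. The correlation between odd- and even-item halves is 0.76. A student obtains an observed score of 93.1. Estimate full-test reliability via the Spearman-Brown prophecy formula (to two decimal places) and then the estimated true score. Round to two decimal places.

Spearman-Brown: ρ = 2r/(1 + r) = 2(0.76)/(1 + 0.76) = 1.520/1.76 = 0.8636 → 0.86
Kelley's formula gives T̂ = 0.86·93.1 + 0.14·75.0 = 80.066 + 10.500 = 90.566.

90.57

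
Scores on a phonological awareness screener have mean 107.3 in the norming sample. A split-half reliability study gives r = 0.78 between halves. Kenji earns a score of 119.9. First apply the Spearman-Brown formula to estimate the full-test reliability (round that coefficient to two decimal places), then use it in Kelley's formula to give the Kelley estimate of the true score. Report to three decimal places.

118.388

Spearman-Brown: ρ = 2r/(1 + r) = 2(0.78)/(1 + 0.78) = 1.560/1.78 = 0.8764 → 0.88
T̂ = 0.88(119.9) + 0.12(107.3) = 105.512 + 12.876 = 118.3880 → 118.388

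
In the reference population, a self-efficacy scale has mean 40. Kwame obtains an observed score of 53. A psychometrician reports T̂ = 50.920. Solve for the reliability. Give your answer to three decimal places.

0.840

T̂ = ρX + (1 − ρ)μ  ⇒  T̂ − μ = ρ(X − μ)
ρ = (T̂ − μ)/(X − μ) = (50.920 − 40) / (53 − 40) = 10.920 / 13.0 = 0.84000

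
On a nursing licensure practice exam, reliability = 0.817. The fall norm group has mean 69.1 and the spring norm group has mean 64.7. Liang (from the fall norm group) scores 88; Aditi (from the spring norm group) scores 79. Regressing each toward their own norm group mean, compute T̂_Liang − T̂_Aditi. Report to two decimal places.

8.16

T̂_Liang = 0.817(88) + 0.183(69.1) = 84.5413
T̂_Aditi = 0.817(79) + 0.183(64.7) = 76.3831
Difference = 84.5413 − 76.3831 = 8.1582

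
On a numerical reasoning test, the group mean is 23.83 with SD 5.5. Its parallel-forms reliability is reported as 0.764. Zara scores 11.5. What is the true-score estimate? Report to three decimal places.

14.410

Kelley's formula gives T̂ = 0.764·11.5 + 0.236·23.83 = 8.7860 + 5.62388 = 14.4099.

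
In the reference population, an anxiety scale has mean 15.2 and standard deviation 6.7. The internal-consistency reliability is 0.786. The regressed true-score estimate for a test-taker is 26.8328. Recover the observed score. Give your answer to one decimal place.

T̂ = ρX + (1 − ρ)μ  ⇒  X = (T̂ − (1 − ρ)μ) / ρ
X = (26.8328 − 0.214 × 15.2) / 0.786 = (26.8328 − 3.2528) / 0.786 = 23.5800 / 0.786 = 30.000

30.0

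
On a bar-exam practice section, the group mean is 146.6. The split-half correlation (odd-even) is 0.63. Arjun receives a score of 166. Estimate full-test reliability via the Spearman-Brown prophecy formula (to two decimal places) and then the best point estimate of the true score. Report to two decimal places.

Spearman-Brown: ρ = 2r/(1 + r) = 2(0.63)/(1 + 0.63) = 1.260/1.63 = 0.7730 → 0.77
T̂ = 0.77(166) + 0.23(146.6) = 127.82 + 33.718 = 161.538 → 161.54

161.54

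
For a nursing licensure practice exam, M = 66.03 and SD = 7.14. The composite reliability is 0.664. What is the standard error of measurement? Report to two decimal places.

SEM = SD · √(1 − ρ) = 7.14 × √0.336 = 7.14 × 0.5797 = 4.139

4.14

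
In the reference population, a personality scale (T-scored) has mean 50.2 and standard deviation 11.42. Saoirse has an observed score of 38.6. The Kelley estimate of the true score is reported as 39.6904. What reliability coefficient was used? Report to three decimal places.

T̂ = ρX + (1 − ρ)μ  ⇒  T̂ − μ = ρ(X − μ)
ρ = (T̂ − μ)/(X − μ) = (39.6904 − 50.2) / (38.6 − 50.2) = -10.5096 / -11.6 = 0.90600

0.906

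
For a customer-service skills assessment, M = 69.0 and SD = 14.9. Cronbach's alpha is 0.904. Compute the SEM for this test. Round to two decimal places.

SEM = SD · √(1 − ρ) = 14.9 × √0.096 = 14.9 × 0.3098 = 4.617

4.62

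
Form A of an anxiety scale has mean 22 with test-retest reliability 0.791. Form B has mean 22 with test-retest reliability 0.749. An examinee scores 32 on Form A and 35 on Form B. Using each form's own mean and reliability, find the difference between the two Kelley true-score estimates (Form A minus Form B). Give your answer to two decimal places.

T̂_A = 0.791(32) + 0.209(22) = 29.9100
T̂_B = 0.749(35) + 0.251(22) = 31.7370
T̂_A − T̂_B = -1.8270

-1.83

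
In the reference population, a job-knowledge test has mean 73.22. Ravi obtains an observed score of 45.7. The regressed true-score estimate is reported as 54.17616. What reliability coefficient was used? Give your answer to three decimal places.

T̂ = ρX + (1 − ρ)μ  ⇒  T̂ − μ = ρ(X − μ)
ρ = (T̂ − μ)/(X − μ) = (54.17616 − 73.22) / (45.7 − 73.22) = -19.04384 / -27.52 = 0.69200

0.692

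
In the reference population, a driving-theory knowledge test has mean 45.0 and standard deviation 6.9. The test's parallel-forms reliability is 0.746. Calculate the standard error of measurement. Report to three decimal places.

3.477

SEM = SD · √(1 − ρ) = 6.9 × √0.254 = 6.9 × 0.5040 = 3.4775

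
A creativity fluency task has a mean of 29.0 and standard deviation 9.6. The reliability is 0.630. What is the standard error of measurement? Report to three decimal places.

SEM = SD · √(1 − ρ) = 9.6 × √0.370 = 9.6 × 0.6083 = 5.8395

5.839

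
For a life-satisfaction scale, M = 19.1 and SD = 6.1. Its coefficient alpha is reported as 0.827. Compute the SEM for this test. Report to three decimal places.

2.537

SEM = SD · √(1 − ρ) = 6.1 × √0.173 = 6.1 × 0.4159 = 2.5372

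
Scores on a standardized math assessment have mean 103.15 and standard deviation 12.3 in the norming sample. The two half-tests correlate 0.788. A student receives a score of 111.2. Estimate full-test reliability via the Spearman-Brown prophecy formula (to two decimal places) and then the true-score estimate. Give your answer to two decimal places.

Spearman-Brown: ρ = 2r/(1 + r) = 2(0.788)/(1 + 0.788) = 1.5760/1.788 = 0.8814 → 0.88
T̂ = ρX + (1 − ρ)μ
  = 0.88 × 111.2 + 0.12 × 103.15
  = 97.856 + 12.3780
  = 110.234
  ≈ 110.23

110.23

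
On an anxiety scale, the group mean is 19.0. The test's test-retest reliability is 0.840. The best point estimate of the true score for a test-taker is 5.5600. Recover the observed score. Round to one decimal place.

3.0

T̂ = ρX + (1 − ρ)μ  ⇒  X = (T̂ − (1 − ρ)μ) / ρ
X = (5.5600 − 0.160 × 19.0) / 0.840 = (5.5600 − 3.0400) / 0.840 = 2.5200 / 0.840 = 3.000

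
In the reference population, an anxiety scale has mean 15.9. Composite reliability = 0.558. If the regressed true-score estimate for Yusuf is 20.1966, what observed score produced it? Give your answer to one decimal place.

23.6

T̂ = ρX + (1 − ρ)μ  ⇒  X = (T̂ − (1 − ρ)μ) / ρ
X = (20.1966 − 0.442 × 15.9) / 0.558 = (20.1966 − 7.0278) / 0.558 = 13.1688 / 0.558 = 23.600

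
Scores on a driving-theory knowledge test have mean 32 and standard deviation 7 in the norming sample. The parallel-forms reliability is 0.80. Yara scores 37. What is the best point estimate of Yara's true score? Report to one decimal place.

36.0

T̂ = ρX + (1 − ρ)μ
  = 0.80 × 37 + 0.20 × 32
  = 29.60 + 6.40
  = 36.00
  ≈ 36.0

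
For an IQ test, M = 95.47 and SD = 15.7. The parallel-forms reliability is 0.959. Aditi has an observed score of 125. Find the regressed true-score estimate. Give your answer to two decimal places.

123.79

Kelley's formula gives T̂ = 0.959·125 + 0.041·95.47 = 119.875 + 3.91427 = 123.789.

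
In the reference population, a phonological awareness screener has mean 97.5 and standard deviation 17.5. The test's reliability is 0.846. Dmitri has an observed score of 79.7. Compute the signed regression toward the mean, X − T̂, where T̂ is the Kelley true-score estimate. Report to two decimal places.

-2.74

Kelley's formula gives T̂ = 0.846·79.7 + 0.154·97.5 = 67.4262 + 15.0150 = 82.4412.
X − T̂ = 79.7 − 82.441 = -2.741 → -2.74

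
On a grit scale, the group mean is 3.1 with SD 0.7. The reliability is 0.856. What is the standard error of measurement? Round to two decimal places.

SEM = SD · √(1 − ρ) = 0.7 × √0.144 = 0.7 × 0.3795 = 0.266

0.27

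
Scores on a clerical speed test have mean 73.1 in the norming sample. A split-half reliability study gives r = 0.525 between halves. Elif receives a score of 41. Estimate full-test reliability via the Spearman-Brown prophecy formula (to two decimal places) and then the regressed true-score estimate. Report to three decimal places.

50.951

Spearman-Brown: ρ = 2r/(1 + r) = 2(0.525)/(1 + 0.525) = 1.0500/1.525 = 0.6885 → 0.69
T̂ = 0.69(41) + 0.31(73.1) = 28.29 + 22.661 = 50.9510 → 50.951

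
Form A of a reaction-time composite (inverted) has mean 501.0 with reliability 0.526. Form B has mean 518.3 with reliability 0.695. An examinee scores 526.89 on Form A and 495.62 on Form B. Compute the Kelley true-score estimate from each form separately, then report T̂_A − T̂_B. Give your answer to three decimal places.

12.081

T̂_A = 0.526(526.89) + 0.474(501.0) = 514.61814
T̂_B = 0.695(495.62) + 0.305(518.3) = 502.53740
T̂_A − T̂_B = 12.08074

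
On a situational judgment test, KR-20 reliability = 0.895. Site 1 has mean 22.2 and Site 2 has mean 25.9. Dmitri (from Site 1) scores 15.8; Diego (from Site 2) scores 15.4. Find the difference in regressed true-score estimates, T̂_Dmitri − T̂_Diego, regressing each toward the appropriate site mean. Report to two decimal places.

-0.03

T̂_Dmitri = 0.895(15.8) + 0.105(22.2) = 16.4720
T̂_Diego = 0.895(15.4) + 0.105(25.9) = 16.5025
Difference = 16.4720 − 16.5025 = -0.0305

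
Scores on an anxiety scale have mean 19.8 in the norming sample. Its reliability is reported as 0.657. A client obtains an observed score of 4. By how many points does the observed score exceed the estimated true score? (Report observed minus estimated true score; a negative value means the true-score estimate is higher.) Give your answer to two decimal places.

-5.42

Kelley's formula gives T̂ = 0.657·4 + 0.343·19.8 = 2.628 + 6.7914 = 9.4194.
X − T̂ = 4 − 9.419 = -5.419 → -5.42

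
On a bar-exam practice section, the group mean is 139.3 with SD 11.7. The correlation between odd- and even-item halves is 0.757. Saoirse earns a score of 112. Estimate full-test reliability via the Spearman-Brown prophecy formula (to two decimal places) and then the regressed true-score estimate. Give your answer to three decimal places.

Spearman-Brown: ρ = 2r/(1 + r) = 2(0.757)/(1 + 0.757) = 1.5140/1.757 = 0.8617 → 0.86
T̂ = 0.86(112) + 0.14(139.3) = 96.32 + 19.502 = 115.8220 → 115.822

115.822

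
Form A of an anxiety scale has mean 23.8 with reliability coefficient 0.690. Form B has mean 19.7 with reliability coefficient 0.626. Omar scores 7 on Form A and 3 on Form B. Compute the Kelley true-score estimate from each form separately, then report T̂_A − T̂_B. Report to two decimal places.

T̂_A = 0.690(7) + 0.310(23.8) = 12.2080
T̂_B = 0.626(3) + 0.374(19.7) = 9.2458
T̂_A − T̂_B = 2.9622

2.96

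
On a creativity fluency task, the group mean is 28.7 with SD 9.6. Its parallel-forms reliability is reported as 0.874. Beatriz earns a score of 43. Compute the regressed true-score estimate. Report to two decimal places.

Regress the observed score toward the mean by the unreliability: T̂ = 0.874·43 + 0.126·28.7 = 37.582 + 3.6162 = 41.198.

41.20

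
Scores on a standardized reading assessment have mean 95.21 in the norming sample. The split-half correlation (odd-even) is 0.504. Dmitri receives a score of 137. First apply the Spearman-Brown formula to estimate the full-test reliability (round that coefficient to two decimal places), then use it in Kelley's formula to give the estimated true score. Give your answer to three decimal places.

123.209

Spearman-Brown: ρ = 2r/(1 + r) = 2(0.504)/(1 + 0.504) = 1.0080/1.504 = 0.6702 → 0.67
T̂ = ρX + (1 − ρ)μ
  = 0.67 × 137 + 0.33 × 95.21
  = 91.79 + 31.4193
  = 123.2093
  ≈ 123.209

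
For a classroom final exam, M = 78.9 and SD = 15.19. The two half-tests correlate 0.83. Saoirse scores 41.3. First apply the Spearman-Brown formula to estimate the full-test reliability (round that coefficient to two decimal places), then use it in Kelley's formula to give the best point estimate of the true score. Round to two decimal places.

44.68

Spearman-Brown: ρ = 2r/(1 + r) = 2(0.83)/(1 + 0.83) = 1.660/1.83 = 0.9071 → 0.91
T̂ = 0.91(41.3) + 0.09(78.9) = 37.583 + 7.101 = 44.684 → 44.68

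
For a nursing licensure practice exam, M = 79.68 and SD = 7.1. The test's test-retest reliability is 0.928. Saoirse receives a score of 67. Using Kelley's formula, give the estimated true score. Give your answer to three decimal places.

T̂ = ρX + (1 − ρ)μ
  = 0.928 × 67 + 0.072 × 79.68
  = 62.176 + 5.73696
  = 67.9130
  ≈ 67.913

67.913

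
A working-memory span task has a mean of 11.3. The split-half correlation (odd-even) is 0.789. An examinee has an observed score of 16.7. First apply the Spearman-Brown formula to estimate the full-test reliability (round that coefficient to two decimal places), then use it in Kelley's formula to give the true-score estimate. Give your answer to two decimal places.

Spearman-Brown: ρ = 2r/(1 + r) = 2(0.789)/(1 + 0.789) = 1.5780/1.789 = 0.8821 → 0.88
T̂ = 0.88(16.7) + 0.12(11.3) = 14.696 + 1.356 = 16.052 → 16.05

16.05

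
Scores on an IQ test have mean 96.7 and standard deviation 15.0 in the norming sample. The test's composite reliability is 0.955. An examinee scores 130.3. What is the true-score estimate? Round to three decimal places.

128.788

Weight the observed score by reliability and the mean by (1 − reliability): T̂ = 0.955·130.3 + 0.045·96.7 = 124.4365 + 4.3515 = 128.7880.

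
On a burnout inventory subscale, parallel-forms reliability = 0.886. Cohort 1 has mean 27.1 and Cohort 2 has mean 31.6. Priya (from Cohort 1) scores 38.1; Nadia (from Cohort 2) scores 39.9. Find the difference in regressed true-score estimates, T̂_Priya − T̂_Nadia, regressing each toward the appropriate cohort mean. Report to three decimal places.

T̂_Priya = 0.886(38.1) + 0.114(27.1) = 36.84600
T̂_Nadia = 0.886(39.9) + 0.114(31.6) = 38.95380
Difference = 36.84600 − 38.95380 = -2.10780

-2.108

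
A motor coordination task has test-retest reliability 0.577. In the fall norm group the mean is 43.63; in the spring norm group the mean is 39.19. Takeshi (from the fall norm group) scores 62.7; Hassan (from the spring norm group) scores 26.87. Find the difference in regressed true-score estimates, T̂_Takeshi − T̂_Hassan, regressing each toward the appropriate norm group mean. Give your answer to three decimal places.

22.552

T̂_Takeshi = 0.577(62.7) + 0.423(43.63) = 54.63339
T̂_Hassan = 0.577(26.87) + 0.423(39.19) = 32.08136
Difference = 54.63339 − 32.08136 = 22.55203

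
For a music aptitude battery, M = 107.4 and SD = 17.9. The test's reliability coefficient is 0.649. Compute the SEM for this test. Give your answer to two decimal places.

SEM = SD · √(1 − ρ) = 17.9 × √0.351 = 17.9 × 0.5925 = 10.605

10.60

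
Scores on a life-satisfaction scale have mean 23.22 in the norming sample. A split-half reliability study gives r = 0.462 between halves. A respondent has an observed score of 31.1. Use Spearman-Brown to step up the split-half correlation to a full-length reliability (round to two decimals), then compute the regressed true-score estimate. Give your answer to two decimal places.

Spearman-Brown: ρ = 2r/(1 + r) = 2(0.462)/(1 + 0.462) = 0.9240/1.462 = 0.6320 → 0.63
T̂ = ρX + (1 − ρ)μ
  = 0.63 × 31.1 + 0.37 × 23.22
  = 19.593 + 8.5914
  = 28.184
  ≈ 28.18

28.18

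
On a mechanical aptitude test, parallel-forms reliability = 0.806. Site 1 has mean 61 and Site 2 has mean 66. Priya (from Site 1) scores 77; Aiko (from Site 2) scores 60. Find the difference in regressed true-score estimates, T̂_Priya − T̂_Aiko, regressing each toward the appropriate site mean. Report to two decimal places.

T̂_Priya = 0.806(77) + 0.194(61) = 73.8960
T̂_Aiko = 0.806(60) + 0.194(66) = 61.1640
Difference = 73.8960 − 61.1640 = 12.7320

12.73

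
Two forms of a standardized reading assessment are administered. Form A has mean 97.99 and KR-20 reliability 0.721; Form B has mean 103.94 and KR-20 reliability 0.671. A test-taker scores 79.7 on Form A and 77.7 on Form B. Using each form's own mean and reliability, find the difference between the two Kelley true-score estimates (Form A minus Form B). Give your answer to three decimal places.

-1.530

T̂_A = 0.721(79.7) + 0.279(97.99) = 84.80291
T̂_B = 0.671(77.7) + 0.329(103.94) = 86.33296
T̂_A − T̂_B = -1.53005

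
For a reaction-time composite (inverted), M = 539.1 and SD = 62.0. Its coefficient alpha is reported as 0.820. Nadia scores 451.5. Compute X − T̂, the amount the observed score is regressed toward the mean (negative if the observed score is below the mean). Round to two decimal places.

T̂ = ρX + (1 − ρ)μ
  = 0.820 × 451.5 + 0.180 × 539.1
  = 370.2300 + 97.0380
  = 467.2680
  ≈ 467.268
X − T̂ = 451.5 − 467.268 = -15.768 → -15.77

-15.77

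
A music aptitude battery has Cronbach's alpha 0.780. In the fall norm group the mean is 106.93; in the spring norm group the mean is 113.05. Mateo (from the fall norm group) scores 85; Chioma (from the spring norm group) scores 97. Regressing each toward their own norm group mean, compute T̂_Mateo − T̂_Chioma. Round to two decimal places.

-10.71

T̂_Mateo = 0.780(85) + 0.220(106.93) = 89.8246
T̂_Chioma = 0.780(97) + 0.220(113.05) = 100.5310
Difference = 89.8246 − 100.5310 = -10.7064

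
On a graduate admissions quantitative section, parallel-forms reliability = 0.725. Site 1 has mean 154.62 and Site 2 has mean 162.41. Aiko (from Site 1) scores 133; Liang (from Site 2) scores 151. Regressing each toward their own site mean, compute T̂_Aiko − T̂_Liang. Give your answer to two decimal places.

-15.19

T̂_Aiko = 0.725(133) + 0.275(154.62) = 138.9455
T̂_Liang = 0.725(151) + 0.275(162.41) = 154.1377
Difference = 138.9455 − 154.1377 = -15.1922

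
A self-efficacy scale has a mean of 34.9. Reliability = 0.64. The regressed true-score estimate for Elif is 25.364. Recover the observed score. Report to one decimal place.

T̂ = ρX + (1 − ρ)μ  ⇒  X = (T̂ − (1 − ρ)μ) / ρ
X = (25.364 − 0.36 × 34.9) / 0.64 = (25.364 − 12.564) / 0.64 = 12.800 / 0.64 = 20.000

20.0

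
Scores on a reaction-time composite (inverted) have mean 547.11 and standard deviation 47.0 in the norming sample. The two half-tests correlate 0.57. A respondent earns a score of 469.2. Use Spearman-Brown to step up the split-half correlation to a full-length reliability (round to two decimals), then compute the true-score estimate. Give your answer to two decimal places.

Spearman-Brown: ρ = 2r/(1 + r) = 2(0.57)/(1 + 0.57) = 1.140/1.57 = 0.7261 → 0.73
T̂ = ρX + (1 − ρ)μ
  = 0.73 × 469.2 + 0.27 × 547.11
  = 342.516 + 147.7197
  = 490.236
  ≈ 490.24

490.24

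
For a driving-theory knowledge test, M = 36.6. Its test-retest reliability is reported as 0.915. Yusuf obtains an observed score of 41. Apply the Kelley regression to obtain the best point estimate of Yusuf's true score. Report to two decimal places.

40.63

Weight the observed score by reliability and the mean by (1 − reliability): T̂ = 0.915·41 + 0.085·36.6 = 37.515 + 3.1110 = 40.626.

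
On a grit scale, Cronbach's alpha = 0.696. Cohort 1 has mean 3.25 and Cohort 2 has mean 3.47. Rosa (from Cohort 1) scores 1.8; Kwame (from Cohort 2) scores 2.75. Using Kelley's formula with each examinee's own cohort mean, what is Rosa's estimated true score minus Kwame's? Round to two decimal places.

T̂_Rosa = 0.696(1.8) + 0.304(3.25) = 2.2408
T̂_Kwame = 0.696(2.75) + 0.304(3.47) = 2.9689
Difference = 2.2408 − 2.9689 = -0.7281

-0.73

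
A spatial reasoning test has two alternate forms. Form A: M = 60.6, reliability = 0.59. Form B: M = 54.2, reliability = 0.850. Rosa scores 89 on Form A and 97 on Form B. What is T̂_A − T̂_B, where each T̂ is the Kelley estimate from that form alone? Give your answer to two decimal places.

T̂_A = 0.59(89) + 0.41(60.6) = 77.3560
T̂_B = 0.850(97) + 0.150(54.2) = 90.5800
T̂_A − T̂_B = -13.2240

-13.22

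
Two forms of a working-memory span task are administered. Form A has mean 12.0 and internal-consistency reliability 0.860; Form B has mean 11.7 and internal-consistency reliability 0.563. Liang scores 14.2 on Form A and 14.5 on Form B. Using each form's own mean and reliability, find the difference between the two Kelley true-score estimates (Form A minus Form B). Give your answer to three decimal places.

T̂_A = 0.860(14.2) + 0.140(12.0) = 13.89200
T̂_B = 0.563(14.5) + 0.437(11.7) = 13.27640
T̂_A − T̂_B = 0.61560

0.616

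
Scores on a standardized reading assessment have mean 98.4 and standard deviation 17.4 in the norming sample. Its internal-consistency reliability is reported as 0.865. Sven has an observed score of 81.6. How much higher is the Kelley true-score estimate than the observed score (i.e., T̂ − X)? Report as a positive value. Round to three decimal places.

2.268

T̂ = ρX + (1 − ρ)μ
  = 0.865 × 81.6 + 0.135 × 98.4
  = 70.5840 + 13.2840
  = 83.86800
  ≈ 83.8680
T̂ − X = 83.8680 − 81.6 = 2.2680 → 2.268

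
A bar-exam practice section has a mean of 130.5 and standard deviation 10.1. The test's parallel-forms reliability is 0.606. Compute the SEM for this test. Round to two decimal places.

6.34

SEM = SD · √(1 − ρ) = 10.1 × √0.394 = 10.1 × 0.6277 = 6.340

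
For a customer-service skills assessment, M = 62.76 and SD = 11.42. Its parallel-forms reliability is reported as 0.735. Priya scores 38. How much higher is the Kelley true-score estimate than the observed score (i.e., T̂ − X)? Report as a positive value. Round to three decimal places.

6.561

T̂ = 0.735(38) + 0.265(62.76) = 27.930 + 16.63140 = 44.56140 → 44.5614
T̂ − X = 44.5614 − 38 = 6.5614 → 6.561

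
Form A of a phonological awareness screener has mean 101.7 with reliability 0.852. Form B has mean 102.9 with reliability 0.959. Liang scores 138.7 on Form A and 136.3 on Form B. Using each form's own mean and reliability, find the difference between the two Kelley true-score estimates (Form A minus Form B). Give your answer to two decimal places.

-1.71

T̂_A = 0.852(138.7) + 0.148(101.7) = 133.2240
T̂_B = 0.959(136.3) + 0.041(102.9) = 134.9306
T̂_A − T̂_B = -1.7066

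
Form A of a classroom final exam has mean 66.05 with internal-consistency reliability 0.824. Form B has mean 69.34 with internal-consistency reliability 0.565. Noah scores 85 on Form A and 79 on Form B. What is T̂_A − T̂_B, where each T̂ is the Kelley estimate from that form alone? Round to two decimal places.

T̂_A = 0.824(85) + 0.176(66.05) = 81.6648
T̂_B = 0.565(79) + 0.435(69.34) = 74.7979
T̂_A − T̂_B = 6.8669

6.87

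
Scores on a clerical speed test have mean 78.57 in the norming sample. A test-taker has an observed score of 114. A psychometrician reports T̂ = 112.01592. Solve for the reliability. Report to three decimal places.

0.944

T̂ = ρX + (1 − ρ)μ  ⇒  T̂ − μ = ρ(X − μ)
ρ = (T̂ − μ)/(X − μ) = (112.01592 − 78.57) / (114 − 78.57) = 33.44592 / 35.43 = 0.94400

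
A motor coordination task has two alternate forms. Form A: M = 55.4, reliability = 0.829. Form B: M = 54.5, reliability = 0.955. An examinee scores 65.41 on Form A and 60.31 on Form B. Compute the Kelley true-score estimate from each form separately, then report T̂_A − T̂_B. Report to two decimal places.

T̂_A = 0.829(65.41) + 0.171(55.4) = 63.6983
T̂_B = 0.955(60.31) + 0.045(54.5) = 60.0485
T̂_A − T̂_B = 3.6497

3.65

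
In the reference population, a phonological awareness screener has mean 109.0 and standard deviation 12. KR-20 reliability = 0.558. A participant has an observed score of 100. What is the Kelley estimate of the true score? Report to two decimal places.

103.98

T̂ = ρX + (1 − ρ)μ
  = 0.558 × 100 + 0.442 × 109.0
  = 55.800 + 48.1780
  = 103.978
  ≈ 103.98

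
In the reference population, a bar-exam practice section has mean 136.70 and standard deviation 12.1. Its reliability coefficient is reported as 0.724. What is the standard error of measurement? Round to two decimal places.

6.36

SEM = SD · √(1 − ρ) = 12.1 × √0.276 = 12.1 × 0.5254 = 6.357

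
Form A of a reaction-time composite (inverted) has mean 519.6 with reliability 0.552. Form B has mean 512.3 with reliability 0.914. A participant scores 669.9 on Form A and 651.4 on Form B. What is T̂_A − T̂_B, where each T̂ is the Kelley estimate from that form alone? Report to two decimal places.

T̂_A = 0.552(669.9) + 0.448(519.6) = 602.5656
T̂_B = 0.914(651.4) + 0.086(512.3) = 639.4374
T̂_A − T̂_B = -36.8718

-36.87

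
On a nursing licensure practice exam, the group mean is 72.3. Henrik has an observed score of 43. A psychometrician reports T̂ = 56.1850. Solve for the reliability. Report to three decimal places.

T̂ = ρX + (1 − ρ)μ  ⇒  T̂ − μ = ρ(X − μ)
ρ = (T̂ − μ)/(X − μ) = (56.1850 − 72.3) / (43 − 72.3) = -16.1150 / -29.3 = 0.55000

0.550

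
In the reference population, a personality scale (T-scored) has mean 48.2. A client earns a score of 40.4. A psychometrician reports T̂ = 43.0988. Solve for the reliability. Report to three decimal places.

T̂ = ρX + (1 − ρ)μ  ⇒  T̂ − μ = ρ(X − μ)
ρ = (T̂ − μ)/(X − μ) = (43.0988 − 48.2) / (40.4 − 48.2) = -5.1012 / -7.8 = 0.65400

0.654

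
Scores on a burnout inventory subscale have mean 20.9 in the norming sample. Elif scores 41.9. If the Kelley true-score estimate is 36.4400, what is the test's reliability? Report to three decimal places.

0.740

T̂ = ρX + (1 − ρ)μ  ⇒  T̂ − μ = ρ(X − μ)
ρ = (T̂ − μ)/(X − μ) = (36.4400 − 20.9) / (41.9 − 20.9) = 15.5400 / 21.0 = 0.74000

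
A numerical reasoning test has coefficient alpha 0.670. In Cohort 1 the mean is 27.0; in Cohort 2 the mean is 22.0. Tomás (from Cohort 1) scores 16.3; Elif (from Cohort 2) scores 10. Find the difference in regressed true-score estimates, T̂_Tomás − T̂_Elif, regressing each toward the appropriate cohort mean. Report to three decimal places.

5.871

T̂_Tomás = 0.670(16.3) + 0.330(27.0) = 19.83100
T̂_Elif = 0.670(10) + 0.330(22.0) = 13.96000
Difference = 19.83100 − 13.96000 = 5.87100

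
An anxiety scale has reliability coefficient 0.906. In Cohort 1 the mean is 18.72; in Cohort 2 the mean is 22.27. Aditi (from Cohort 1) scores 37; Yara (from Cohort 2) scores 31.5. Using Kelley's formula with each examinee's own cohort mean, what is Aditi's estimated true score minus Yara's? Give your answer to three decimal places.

T̂_Aditi = 0.906(37) + 0.094(18.72) = 35.28168
T̂_Yara = 0.906(31.5) + 0.094(22.27) = 30.63238
Difference = 35.28168 − 30.63238 = 4.64930

4.649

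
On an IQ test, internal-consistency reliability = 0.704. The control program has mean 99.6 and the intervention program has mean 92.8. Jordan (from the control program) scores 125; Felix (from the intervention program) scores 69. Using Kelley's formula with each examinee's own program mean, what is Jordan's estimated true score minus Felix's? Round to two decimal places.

T̂_Jordan = 0.704(125) + 0.296(99.6) = 117.4816
T̂_Felix = 0.704(69) + 0.296(92.8) = 76.0448
Difference = 117.4816 − 76.0448 = 41.4368

41.44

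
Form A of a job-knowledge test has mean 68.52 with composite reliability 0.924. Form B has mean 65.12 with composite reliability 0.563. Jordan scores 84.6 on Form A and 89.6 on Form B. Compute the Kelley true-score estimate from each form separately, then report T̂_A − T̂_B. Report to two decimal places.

T̂_A = 0.924(84.6) + 0.076(68.52) = 83.3779
T̂_B = 0.563(89.6) + 0.437(65.12) = 78.9022
T̂_A − T̂_B = 4.4757

4.48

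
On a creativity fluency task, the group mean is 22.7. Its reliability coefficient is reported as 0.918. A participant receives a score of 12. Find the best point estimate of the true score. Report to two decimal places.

12.88

T̂ = ρX + (1 − ρ)μ
  = 0.918 × 12 + 0.082 × 22.7
  = 11.016 + 1.8614
  = 12.877
  ≈ 12.88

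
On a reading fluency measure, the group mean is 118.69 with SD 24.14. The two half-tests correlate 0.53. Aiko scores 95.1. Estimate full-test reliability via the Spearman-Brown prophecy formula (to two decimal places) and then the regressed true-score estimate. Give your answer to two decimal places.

Spearman-Brown: ρ = 2r/(1 + r) = 2(0.53)/(1 + 0.53) = 1.060/1.53 = 0.6928 → 0.69
Weight the observed score by reliability and the mean by (1 − reliability): T̂ = 0.69·95.1 + 0.31·118.69 = 65.619 + 36.7939 = 102.413.

102.41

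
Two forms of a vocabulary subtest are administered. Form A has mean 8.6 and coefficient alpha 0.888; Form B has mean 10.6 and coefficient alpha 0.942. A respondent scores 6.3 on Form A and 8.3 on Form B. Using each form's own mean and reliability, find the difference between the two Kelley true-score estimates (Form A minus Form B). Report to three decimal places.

T̂_A = 0.888(6.3) + 0.112(8.6) = 6.55760
T̂_B = 0.942(8.3) + 0.058(10.6) = 8.43340
T̂_A − T̂_B = -1.87580

-1.876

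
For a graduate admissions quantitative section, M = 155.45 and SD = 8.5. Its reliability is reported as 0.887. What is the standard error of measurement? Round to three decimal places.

2.857

SEM = SD · √(1 − ρ) = 8.5 × √0.113 = 8.5 × 0.3362 = 2.8573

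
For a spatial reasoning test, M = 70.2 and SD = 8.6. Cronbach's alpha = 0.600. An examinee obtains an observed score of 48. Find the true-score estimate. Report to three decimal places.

T̂ = 0.600(48) + 0.400(70.2) = 28.800 + 28.0800 = 56.8800 → 56.880

56.880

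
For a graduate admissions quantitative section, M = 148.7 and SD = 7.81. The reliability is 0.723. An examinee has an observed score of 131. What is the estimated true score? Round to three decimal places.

T̂ = ρX + (1 − ρ)μ
  = 0.723 × 131 + 0.277 × 148.7
  = 94.713 + 41.1899
  = 135.9029
  ≈ 135.903

135.903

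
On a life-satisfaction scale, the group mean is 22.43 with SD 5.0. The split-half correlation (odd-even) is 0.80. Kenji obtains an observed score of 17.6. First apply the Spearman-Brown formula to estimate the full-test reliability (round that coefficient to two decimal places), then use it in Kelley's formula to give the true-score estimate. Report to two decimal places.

Spearman-Brown: ρ = 2r/(1 + r) = 2(0.80)/(1 + 0.80) = 1.600/1.80 = 0.8889 → 0.89
Weight the observed score by reliability and the mean by (1 − reliability): T̂ = 0.89·17.6 + 0.11·22.43 = 15.664 + 2.4673 = 18.131.

18.13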